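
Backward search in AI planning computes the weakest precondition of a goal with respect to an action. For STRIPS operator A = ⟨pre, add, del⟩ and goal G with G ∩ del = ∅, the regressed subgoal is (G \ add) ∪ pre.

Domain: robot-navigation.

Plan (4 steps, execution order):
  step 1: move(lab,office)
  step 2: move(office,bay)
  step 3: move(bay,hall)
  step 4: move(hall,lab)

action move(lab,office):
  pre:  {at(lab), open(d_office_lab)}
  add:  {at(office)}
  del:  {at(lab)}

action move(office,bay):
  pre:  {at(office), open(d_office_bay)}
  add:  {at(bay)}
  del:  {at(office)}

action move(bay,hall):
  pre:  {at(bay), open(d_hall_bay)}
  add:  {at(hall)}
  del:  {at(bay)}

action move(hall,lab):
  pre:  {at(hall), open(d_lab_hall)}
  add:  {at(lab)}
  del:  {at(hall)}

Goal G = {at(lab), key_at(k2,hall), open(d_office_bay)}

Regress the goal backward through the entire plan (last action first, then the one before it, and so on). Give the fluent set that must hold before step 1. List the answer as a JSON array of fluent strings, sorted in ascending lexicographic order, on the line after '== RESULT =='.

Regress step by step:
  through step 4 (move(hall,lab)): drop {at(lab)}, keep {key_at(k2,hall), open(d_office_bay)}, require {at(hall), open(d_lab_hall)}
    → {at(hall), key_at(k2,hall), open(d_lab_hall), open(d_office_bay)}
  through step 3 (move(bay,hall)): drop {at(hall)}, keep {key_at(k2,hall), open(d_lab_hall), open(d_office_bay)}, require {at(bay), open(d_hall_bay)}
    → {at(bay), key_at(k2,hall), open(d_hall_bay), open(d_lab_hall), open(d_office_bay)}
  through step 2 (move(office,bay)): drop {at(bay)}, keep {key_at(k2,hall), open(d_hall_bay), open(d_lab_hall), open(d_office_bay)}, require {at(office), open(d_office_bay)}
    → {at(office), key_at(k2,hall), open(d_hall_bay), open(d_lab_hall), open(d_office_bay)}
  through step 1 (move(lab,office)): drop {at(office)}, keep {key_at(k2,hall), open(d_hall_bay), open(d_lab_hall), open(d_office_bay)}, require {at(lab), open(d_office_lab)}
    → {at(lab), key_at(k2,hall), open(d_hall_bay), open(d_lab_hall), open(d_office_bay), open(d_office_lab)}

== RESULT ==
["at(lab)", "key_at(k2,hall)", "open(d_hall_bay)", "open(d_lab_hall)", "open(d_office_bay)", "open(d_office_lab)"]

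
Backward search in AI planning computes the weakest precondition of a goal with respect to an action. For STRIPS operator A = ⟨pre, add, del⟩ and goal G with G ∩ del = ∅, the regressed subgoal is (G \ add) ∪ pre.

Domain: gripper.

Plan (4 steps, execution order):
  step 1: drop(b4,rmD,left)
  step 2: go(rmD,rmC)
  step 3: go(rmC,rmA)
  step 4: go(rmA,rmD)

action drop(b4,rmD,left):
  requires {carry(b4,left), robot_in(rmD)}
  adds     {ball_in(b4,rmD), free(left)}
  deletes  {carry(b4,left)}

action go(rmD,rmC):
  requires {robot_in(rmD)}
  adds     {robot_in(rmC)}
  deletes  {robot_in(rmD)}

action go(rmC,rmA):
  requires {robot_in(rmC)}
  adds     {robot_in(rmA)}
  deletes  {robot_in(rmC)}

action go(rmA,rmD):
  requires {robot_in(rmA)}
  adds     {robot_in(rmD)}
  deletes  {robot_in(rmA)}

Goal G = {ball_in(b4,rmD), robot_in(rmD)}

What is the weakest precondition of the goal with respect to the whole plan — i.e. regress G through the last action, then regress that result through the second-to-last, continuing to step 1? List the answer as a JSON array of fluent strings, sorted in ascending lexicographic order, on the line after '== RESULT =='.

Regress step by step:
  through step 4 (go(rmA,rmD)): drop {robot_in(rmD)}, keep {ball_in(b4,rmD)}, require {robot_in(rmA)}
    → {ball_in(b4,rmD), robot_in(rmA)}
  through step 3 (go(rmC,rmA)): drop {robot_in(rmA)}, keep {ball_in(b4,rmD)}, require {robot_in(rmC)}
    → {ball_in(b4,rmD), robot_in(rmC)}
  through step 2 (go(rmD,rmC)): drop {robot_in(rmC)}, keep {ball_in(b4,rmD)}, require {robot_in(rmD)}
    → {ball_in(b4,rmD), robot_in(rmD)}
  through step 1 (drop(b4,rmD,left)): drop {ball_in(b4,rmD)}, keep {robot_in(rmD)}, require {carry(b4,left), robot_in(rmD)}
    → {carry(b4,left), robot_in(rmD)}

== RESULT ==
["carry(b4,left)", "robot_in(rmD)"]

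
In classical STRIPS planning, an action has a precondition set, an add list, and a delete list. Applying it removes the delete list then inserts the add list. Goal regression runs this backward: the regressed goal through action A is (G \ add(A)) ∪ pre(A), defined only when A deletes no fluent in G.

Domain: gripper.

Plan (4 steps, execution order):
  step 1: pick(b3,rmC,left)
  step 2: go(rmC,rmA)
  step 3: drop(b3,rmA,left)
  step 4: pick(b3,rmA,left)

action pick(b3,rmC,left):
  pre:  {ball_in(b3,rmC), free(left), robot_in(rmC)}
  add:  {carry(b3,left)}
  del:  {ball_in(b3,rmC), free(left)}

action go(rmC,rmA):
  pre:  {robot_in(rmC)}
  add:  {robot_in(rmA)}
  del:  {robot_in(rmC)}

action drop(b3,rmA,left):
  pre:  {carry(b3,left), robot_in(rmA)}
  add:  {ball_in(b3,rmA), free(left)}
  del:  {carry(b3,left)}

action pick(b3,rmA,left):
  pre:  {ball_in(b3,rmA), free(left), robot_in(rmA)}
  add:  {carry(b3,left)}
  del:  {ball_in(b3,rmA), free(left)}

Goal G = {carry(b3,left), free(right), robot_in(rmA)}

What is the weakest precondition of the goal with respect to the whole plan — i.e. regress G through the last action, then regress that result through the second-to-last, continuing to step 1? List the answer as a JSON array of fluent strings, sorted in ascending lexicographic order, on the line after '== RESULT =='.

Regress step by step:
  through step 4 (pick(b3,rmA,left)): drop {carry(b3,left)}, keep {free(right), robot_in(rmA)}, require {ball_in(b3,rmA), free(left), robot_in(rmA)}
    → {ball_in(b3,rmA), free(left), free(right), robot_in(rmA)}
  through step 3 (drop(b3,rmA,left)): drop {ball_in(b3,rmA), free(left)}, keep {free(right), robot_in(rmA)}, require {carry(b3,left), robot_in(rmA)}
    → {carry(b3,left), free(right), robot_in(rmA)}
  through step 2 (go(rmC,rmA)): drop {robot_in(rmA)}, keep {carry(b3,left), free(right)}, require {robot_in(rmC)}
    → {carry(b3,left), free(right), robot_in(rmC)}
  through step 1 (pick(b3,rmC,left)): drop {carry(b3,left)}, keep {free(right), robot_in(rmC)}, require {ball_in(b3,rmC), free(left), robot_in(rmC)}
    → {ball_in(b3,rmC), free(left), free(right), robot_in(rmC)}

== RESULT ==
["ball_in(b3,rmC)", "free(left)", "free(right)", "robot_in(rmC)"]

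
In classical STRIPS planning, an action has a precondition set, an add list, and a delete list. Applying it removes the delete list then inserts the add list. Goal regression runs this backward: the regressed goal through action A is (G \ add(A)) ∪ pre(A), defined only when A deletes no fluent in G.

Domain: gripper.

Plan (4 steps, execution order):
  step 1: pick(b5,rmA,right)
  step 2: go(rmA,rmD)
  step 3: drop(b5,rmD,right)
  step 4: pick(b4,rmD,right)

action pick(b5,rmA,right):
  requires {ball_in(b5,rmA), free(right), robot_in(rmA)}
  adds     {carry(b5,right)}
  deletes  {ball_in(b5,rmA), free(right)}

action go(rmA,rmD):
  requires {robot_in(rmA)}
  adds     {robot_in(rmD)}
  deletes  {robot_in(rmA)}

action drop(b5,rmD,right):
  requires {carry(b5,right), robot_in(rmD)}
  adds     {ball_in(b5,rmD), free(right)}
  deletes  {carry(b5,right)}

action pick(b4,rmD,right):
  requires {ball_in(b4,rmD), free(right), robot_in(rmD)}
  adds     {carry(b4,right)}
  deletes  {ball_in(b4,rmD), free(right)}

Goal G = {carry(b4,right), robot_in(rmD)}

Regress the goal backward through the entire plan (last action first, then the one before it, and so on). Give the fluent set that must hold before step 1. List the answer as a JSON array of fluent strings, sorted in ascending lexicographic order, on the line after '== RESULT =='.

Regress step by step:
  through step 4 (pick(b4,rmD,right)): drop {carry(b4,right)}, keep {robot_in(rmD)}, require {ball_in(b4,rmD), free(right), robot_in(rmD)}
    → {ball_in(b4,rmD), free(right), robot_in(rmD)}
  through step 3 (drop(b5,rmD,right)): drop {free(right)}, keep {ball_in(b4,rmD), robot_in(rmD)}, require {carry(b5,right), robot_in(rmD)}
    → {ball_in(b4,rmD), carry(b5,right), robot_in(rmD)}
  through step 2 (go(rmA,rmD)): drop {robot_in(rmD)}, keep {ball_in(b4,rmD), carry(b5,right)}, require {robot_in(rmA)}
    → {ball_in(b4,rmD), carry(b5,right), robot_in(rmA)}
  through step 1 (pick(b5,rmA,right)): drop {carry(b5,right)}, keep {ball_in(b4,rmD), robot_in(rmA)}, require {ball_in(b5,rmA), free(right), robot_in(rmA)}
    → {ball_in(b4,rmD), ball_in(b5,rmA), free(right), robot_in(rmA)}

== RESULT ==
["ball_in(b4,rmD)", "ball_in(b5,rmA)", "free(right)", "robot_in(rmA)"]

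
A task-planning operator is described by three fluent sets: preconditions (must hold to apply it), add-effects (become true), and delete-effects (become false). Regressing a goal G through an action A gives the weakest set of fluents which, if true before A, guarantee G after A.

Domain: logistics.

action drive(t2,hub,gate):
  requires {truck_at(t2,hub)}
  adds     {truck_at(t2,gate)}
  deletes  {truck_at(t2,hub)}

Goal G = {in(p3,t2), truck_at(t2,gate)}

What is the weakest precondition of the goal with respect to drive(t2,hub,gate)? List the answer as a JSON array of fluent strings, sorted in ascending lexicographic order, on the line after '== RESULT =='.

Compute (G \ add) ∪ pre:
  G ∩ del = {}  (empty — regression defined)
  G \ add = {in(p3,t2), truck_at(t2,gate)} \ {truck_at(t2,gate)} = {in(p3,t2)}
  ∪ pre   = {in(p3,t2)} ∪ {truck_at(t2,hub)}
          = {in(p3,t2), truck_at(t2,hub)}

== RESULT ==
["in(p3,t2)", "truck_at(t2,hub)"]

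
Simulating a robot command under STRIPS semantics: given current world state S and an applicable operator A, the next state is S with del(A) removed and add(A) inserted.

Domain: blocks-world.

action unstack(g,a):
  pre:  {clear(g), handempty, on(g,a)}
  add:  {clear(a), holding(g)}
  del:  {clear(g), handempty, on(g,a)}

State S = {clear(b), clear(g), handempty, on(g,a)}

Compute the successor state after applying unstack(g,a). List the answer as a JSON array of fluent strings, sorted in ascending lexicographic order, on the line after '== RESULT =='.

Progress:
  pre ⊆ S: {clear(g), handempty, on(g,a)} ⊆ S  — applicable
  S \ del = {clear(b)}
  ∪ add   = {clear(a), clear(b), holding(g)}

== RESULT ==
["clear(a)", "clear(b)", "holding(g)"]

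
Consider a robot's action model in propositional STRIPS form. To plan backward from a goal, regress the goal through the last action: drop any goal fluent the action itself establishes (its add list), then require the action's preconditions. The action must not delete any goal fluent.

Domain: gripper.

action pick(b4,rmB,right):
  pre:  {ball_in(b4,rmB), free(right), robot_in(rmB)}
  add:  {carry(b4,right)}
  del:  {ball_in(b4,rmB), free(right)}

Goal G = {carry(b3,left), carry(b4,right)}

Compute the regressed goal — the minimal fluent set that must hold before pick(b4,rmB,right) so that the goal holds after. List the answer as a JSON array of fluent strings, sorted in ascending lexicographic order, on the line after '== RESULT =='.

Compute (G \ add) ∪ pre:
  G ∩ del = {}  (empty — regression defined)
  G \ add = {carry(b3,left), carry(b4,right)} \ {carry(b4,right)} = {carry(b3,left)}
  ∪ pre   = {carry(b3,left)} ∪ {ball_in(b4,rmB), free(right), robot_in(rmB)}
          = {ball_in(b4,rmB), carry(b3,left), free(right), robot_in(rmB)}

== RESULT ==
["ball_in(b4,rmB)", "carry(b3,left)", "free(right)", "robot_in(rmB)"]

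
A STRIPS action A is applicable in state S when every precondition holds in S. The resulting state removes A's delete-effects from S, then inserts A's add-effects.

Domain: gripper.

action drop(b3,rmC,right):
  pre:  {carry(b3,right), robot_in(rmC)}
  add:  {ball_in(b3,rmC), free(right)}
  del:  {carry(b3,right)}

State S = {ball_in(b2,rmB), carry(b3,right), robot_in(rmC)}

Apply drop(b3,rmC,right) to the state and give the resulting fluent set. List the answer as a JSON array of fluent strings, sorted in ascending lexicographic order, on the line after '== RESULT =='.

Compute (S \ del) ∪ add:
  pre ⊆ S: {carry(b3,right), robot_in(rmC)} ⊆ S  — applicable
  S \ del = {ball_in(b2,rmB), robot_in(rmC)}
  ∪ add   = {ball_in(b2,rmB), ball_in(b3,rmC), free(right), robot_in(rmC)}

== RESULT ==
["ball_in(b2,rmB)", "ball_in(b3,rmC)", "free(right)", "robot_in(rmC)"]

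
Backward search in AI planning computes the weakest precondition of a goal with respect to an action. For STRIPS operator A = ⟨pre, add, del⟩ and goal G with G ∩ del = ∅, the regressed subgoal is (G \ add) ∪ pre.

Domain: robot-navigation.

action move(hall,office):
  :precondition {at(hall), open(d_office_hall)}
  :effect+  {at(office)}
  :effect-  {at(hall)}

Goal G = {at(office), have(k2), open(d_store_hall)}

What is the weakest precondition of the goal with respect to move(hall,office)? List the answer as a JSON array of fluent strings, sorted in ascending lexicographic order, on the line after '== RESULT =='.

Compute (G \ add) ∪ pre:
  G ∩ del = {}  (empty — regression defined)
  G \ add = {at(office), have(k2), open(d_store_hall)} \ {at(office)} = {have(k2), open(d_store_hall)}
  ∪ pre   = {have(k2), open(d_store_hall)} ∪ {at(hall), open(d_office_hall)}
          = {at(hall), have(k2), open(d_office_hall), open(d_store_hall)}

== RESULT ==
["at(hall)", "have(k2)", "open(d_office_hall)", "open(d_store_hall)"]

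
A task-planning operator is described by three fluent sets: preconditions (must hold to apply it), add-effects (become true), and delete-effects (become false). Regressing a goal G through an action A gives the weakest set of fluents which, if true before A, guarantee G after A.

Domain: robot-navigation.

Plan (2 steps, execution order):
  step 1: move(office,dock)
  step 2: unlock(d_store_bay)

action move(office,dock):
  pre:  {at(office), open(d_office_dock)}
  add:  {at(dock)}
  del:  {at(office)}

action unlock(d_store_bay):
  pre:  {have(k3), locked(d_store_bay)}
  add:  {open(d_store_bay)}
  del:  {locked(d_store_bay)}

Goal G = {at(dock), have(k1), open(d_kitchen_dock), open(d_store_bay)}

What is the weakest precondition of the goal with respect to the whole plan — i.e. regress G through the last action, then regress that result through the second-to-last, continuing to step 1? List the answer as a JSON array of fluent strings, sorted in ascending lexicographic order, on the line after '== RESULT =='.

Regress step by step:
  through step 2 (unlock(d_store_bay)): drop {open(d_store_bay)}, keep {at(dock), have(k1), open(d_kitchen_dock)}, require {have(k3), locked(d_store_bay)}
    → {at(dock), have(k1), have(k3), locked(d_store_bay), open(d_kitchen_dock)}
  through step 1 (move(office,dock)): drop {at(dock)}, keep {have(k1), have(k3), locked(d_store_bay), open(d_kitchen_dock)}, require {at(office), open(d_office_dock)}
    → {at(office), have(k1), have(k3), locked(d_store_bay), open(d_kitchen_dock), open(d_office_dock)}

== RESULT ==
["at(office)", "have(k1)", "have(k3)", "locked(d_store_bay)", "open(d_kitchen_dock)", "open(d_office_dock)"]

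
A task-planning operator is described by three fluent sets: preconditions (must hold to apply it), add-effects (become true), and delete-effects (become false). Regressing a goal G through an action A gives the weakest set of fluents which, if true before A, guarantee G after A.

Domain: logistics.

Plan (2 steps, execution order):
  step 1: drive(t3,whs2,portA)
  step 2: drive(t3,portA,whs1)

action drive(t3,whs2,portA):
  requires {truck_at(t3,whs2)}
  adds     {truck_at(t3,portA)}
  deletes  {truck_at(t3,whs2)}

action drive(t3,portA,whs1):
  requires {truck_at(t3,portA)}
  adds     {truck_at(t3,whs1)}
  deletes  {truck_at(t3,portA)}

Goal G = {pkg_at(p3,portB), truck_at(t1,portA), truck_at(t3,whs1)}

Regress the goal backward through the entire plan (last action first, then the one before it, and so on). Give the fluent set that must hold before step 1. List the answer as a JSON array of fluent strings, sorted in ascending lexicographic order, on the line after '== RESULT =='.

Regress step by step:
  through step 2 (drive(t3,portA,whs1)): drop {truck_at(t3,whs1)}, keep {pkg_at(p3,portB), truck_at(t1,portA)}, require {truck_at(t3,portA)}
    → {pkg_at(p3,portB), truck_at(t1,portA), truck_at(t3,portA)}
  through step 1 (drive(t3,whs2,portA)): drop {truck_at(t3,portA)}, keep {pkg_at(p3,portB), truck_at(t1,portA)}, require {truck_at(t3,whs2)}
    → {pkg_at(p3,portB), truck_at(t1,portA), truck_at(t3,whs2)}

== RESULT ==
["pkg_at(p3,portB)", "truck_at(t1,portA)", "truck_at(t3,whs2)"]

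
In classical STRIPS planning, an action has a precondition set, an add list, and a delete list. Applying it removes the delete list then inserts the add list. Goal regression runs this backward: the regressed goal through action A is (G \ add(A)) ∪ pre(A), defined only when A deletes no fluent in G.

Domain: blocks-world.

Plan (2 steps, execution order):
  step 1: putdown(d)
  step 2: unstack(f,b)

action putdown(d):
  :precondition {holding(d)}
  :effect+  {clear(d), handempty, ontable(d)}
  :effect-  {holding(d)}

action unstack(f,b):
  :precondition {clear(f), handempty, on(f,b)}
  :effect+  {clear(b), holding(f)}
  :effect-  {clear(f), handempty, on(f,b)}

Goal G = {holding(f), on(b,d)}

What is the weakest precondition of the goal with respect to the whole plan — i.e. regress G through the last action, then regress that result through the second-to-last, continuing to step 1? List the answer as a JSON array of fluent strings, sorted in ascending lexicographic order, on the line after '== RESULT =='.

Regress step by step:
  through step 2 (unstack(f,b)): drop {holding(f)}, keep {on(b,d)}, require {clear(f), handempty, on(f,b)}
    → {clear(f), handempty, on(b,d), on(f,b)}
  through step 1 (putdown(d)): drop {handempty}, keep {clear(f), on(b,d), on(f,b)}, require {holding(d)}
    → {clear(f), holding(d), on(b,d), on(f,b)}

== RESULT ==
["clear(f)", "holding(d)", "on(b,d)", "on(f,b)"]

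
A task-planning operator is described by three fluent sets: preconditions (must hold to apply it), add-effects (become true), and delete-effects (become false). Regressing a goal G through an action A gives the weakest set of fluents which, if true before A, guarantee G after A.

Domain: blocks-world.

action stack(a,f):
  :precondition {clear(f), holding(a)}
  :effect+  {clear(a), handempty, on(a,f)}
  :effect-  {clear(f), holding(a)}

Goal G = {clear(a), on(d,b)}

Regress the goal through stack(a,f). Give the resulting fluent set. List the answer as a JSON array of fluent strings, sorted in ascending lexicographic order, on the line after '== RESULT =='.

Compute (G \ add) ∪ pre:
  G ∩ del = {}  (empty — regression defined)
  G \ add = {clear(a), on(d,b)} \ {clear(a), handempty, on(a,f)} = {on(d,b)}
  ∪ pre   = {on(d,b)} ∪ {clear(f), holding(a)}
          = {clear(f), holding(a), on(d,b)}

== RESULT ==
["clear(f)", "holding(a)", "on(d,b)"]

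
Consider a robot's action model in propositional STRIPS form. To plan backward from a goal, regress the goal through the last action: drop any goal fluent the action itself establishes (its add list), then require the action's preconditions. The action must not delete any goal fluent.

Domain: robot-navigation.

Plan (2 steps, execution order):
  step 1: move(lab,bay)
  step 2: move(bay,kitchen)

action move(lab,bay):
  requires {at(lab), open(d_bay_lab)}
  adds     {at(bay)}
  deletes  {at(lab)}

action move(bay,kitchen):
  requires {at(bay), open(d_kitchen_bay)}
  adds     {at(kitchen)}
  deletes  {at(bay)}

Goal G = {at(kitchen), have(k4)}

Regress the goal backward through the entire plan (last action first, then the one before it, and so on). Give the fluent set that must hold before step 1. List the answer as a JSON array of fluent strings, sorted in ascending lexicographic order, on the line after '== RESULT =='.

Work backward from the goal:
  through step 2 (move(bay,kitchen)): drop {at(kitchen)}, keep {have(k4)}, require {at(bay), open(d_kitchen_bay)}
    → {at(bay), have(k4), open(d_kitchen_bay)}
  through step 1 (move(lab,bay)): drop {at(bay)}, keep {have(k4), open(d_kitchen_bay)}, require {at(lab), open(d_bay_lab)}
    → {at(lab), have(k4), open(d_bay_lab), open(d_kitchen_bay)}

== RESULT ==
["at(lab)", "have(k4)", "open(d_bay_lab)", "open(d_kitchen_bay)"]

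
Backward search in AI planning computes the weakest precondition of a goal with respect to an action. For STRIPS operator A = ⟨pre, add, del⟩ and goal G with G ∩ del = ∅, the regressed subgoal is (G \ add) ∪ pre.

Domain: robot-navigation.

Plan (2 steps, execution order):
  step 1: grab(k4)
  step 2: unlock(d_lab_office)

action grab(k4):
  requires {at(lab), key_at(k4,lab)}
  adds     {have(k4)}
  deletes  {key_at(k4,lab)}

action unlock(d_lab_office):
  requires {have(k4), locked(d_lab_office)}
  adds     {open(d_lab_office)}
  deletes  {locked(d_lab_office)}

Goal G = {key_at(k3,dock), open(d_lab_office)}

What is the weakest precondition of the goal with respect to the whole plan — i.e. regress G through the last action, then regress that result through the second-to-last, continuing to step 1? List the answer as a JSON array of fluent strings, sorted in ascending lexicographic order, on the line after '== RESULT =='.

Regress step by step:
  through step 2 (unlock(d_lab_office)): drop {open(d_lab_office)}, keep {key_at(k3,dock)}, require {have(k4), locked(d_lab_office)}
    → {have(k4), key_at(k3,dock), locked(d_lab_office)}
  through step 1 (grab(k4)): drop {have(k4)}, keep {key_at(k3,dock), locked(d_lab_office)}, require {at(lab), key_at(k4,lab)}
    → {at(lab), key_at(k3,dock), key_at(k4,lab), locked(d_lab_office)}

== RESULT ==
["at(lab)", "key_at(k3,dock)", "key_at(k4,lab)", "locked(d_lab_office)"]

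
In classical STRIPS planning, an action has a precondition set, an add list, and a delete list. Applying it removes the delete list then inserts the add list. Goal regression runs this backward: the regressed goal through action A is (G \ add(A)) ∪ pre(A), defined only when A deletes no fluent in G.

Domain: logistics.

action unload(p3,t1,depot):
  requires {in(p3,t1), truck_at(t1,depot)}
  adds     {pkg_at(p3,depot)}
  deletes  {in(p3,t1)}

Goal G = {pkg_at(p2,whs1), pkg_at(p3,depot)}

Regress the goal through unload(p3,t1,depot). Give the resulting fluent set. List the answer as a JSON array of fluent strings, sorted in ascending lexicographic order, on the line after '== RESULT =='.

Regress:
  G ∩ del = {}  (empty — regression defined)
  G \ add = {pkg_at(p2,whs1), pkg_at(p3,depot)} \ {pkg_at(p3,depot)} = {pkg_at(p2,whs1)}
  ∪ pre   = {pkg_at(p2,whs1)} ∪ {in(p3,t1), truck_at(t1,depot)}
          = {in(p3,t1), pkg_at(p2,whs1), truck_at(t1,depot)}

== RESULT ==
["in(p3,t1)", "pkg_at(p2,whs1)", "truck_at(t1,depot)"]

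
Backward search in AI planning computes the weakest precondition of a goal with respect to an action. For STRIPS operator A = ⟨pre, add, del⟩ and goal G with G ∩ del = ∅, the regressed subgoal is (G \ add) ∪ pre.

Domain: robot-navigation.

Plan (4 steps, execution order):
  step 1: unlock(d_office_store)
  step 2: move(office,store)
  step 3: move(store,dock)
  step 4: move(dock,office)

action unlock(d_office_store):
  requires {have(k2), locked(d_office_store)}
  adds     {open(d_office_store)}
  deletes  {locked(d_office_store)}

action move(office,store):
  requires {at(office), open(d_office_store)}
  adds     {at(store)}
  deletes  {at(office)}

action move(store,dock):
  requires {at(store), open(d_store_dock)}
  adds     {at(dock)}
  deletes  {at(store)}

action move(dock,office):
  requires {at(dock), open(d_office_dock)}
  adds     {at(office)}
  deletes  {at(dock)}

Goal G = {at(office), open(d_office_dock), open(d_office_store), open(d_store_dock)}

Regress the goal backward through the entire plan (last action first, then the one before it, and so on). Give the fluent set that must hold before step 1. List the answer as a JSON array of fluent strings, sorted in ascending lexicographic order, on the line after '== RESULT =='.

Regress step by step:
  through step 4 (move(dock,office)): drop {at(office)}, keep {open(d_office_dock), open(d_office_store), open(d_store_dock)}, require {at(dock), open(d_office_dock)}
    → {at(dock), open(d_office_dock), open(d_office_store), open(d_store_dock)}
  through step 3 (move(store,dock)): drop {at(dock)}, keep {open(d_office_dock), open(d_office_store), open(d_store_dock)}, require {at(store), open(d_store_dock)}
    → {at(store), open(d_office_dock), open(d_office_store), open(d_store_dock)}
  through step 2 (move(office,store)): drop {at(store)}, keep {open(d_office_dock), open(d_office_store), open(d_store_dock)}, require {at(office), open(d_office_store)}
    → {at(office), open(d_office_dock), open(d_office_store), open(d_store_dock)}
  through step 1 (unlock(d_office_store)): drop {open(d_office_store)}, keep {at(office), open(d_office_dock), open(d_store_dock)}, require {have(k2), locked(d_office_store)}
    → {at(office), have(k2), locked(d_office_store), open(d_office_dock), open(d_store_dock)}

== RESULT ==
["at(office)", "have(k2)", "locked(d_office_store)", "open(d_office_dock)", "open(d_store_dock)"]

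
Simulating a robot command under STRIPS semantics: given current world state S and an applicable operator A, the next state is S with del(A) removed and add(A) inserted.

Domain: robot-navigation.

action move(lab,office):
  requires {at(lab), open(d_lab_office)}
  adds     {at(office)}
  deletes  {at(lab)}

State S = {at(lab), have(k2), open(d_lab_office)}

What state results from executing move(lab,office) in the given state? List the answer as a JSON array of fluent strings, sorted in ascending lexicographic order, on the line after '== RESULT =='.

Compute (S \ del) ∪ add:
  pre ⊆ S: {at(lab), open(d_lab_office)} ⊆ S  — applicable
  S \ del = {have(k2), open(d_lab_office)}
  ∪ add   = {at(office), have(k2), open(d_lab_office)}

== RESULT ==
["at(office)", "have(k2)", "open(d_lab_office)"]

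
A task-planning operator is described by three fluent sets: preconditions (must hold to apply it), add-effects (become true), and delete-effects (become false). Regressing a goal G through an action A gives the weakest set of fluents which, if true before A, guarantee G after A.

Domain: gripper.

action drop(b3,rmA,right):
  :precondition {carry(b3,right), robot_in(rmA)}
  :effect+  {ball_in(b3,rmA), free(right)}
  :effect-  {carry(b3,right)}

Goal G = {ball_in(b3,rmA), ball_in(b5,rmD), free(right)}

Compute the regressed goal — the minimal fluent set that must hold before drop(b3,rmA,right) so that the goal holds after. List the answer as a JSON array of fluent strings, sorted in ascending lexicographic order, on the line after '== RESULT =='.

Regress:
  G ∩ del = {}  (empty — regression defined)
  G \ add = {ball_in(b3,rmA), ball_in(b5,rmD), free(right)} \ {ball_in(b3,rmA), free(right)} = {ball_in(b5,rmD)}
  ∪ pre   = {ball_in(b5,rmD)} ∪ {carry(b3,right), robot_in(rmA)}
          = {ball_in(b5,rmD), carry(b3,right), robot_in(rmA)}

== RESULT ==
["ball_in(b5,rmD)", "carry(b3,right)", "robot_in(rmA)"]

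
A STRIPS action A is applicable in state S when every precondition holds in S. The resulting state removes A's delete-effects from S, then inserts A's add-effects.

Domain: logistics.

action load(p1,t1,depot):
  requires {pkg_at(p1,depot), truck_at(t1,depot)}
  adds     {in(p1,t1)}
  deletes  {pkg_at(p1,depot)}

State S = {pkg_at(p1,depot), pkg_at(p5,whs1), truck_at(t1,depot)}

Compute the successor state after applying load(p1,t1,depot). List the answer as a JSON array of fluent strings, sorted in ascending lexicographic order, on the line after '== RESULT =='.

Compute (S \ del) ∪ add:
  pre ⊆ S: {pkg_at(p1,depot), truck_at(t1,depot)} ⊆ S  — applicable
  S \ del = {pkg_at(p5,whs1), truck_at(t1,depot)}
  ∪ add   = {in(p1,t1), pkg_at(p5,whs1), truck_at(t1,depot)}

== RESULT ==
["in(p1,t1)", "pkg_at(p5,whs1)", "truck_at(t1,depot)"]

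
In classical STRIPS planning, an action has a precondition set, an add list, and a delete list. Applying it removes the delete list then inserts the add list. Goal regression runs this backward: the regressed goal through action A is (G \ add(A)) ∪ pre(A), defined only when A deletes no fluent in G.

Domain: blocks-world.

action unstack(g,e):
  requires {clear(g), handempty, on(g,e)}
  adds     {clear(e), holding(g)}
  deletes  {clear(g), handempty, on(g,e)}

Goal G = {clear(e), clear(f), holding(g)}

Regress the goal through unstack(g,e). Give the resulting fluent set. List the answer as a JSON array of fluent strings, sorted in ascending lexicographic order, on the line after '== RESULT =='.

Regress:
  G ∩ del = {}  (empty — regression defined)
  G \ add = {clear(e), clear(f), holding(g)} \ {clear(e), holding(g)} = {clear(f)}
  ∪ pre   = {clear(f)} ∪ {clear(g), handempty, on(g,e)}
          = {clear(f), clear(g), handempty, on(g,e)}

== RESULT ==
["clear(f)", "clear(g)", "handempty", "on(g,e)"]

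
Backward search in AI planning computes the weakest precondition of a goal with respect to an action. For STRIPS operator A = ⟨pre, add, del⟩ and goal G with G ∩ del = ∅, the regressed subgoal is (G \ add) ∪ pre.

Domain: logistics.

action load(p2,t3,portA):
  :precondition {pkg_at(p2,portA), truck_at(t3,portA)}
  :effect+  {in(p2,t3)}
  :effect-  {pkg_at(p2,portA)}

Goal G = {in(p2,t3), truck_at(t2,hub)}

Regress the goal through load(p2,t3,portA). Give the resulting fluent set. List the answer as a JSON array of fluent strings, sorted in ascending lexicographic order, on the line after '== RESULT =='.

Regress:
  G ∩ del = {}  (empty — regression defined)
  G \ add = {in(p2,t3), truck_at(t2,hub)} \ {in(p2,t3)} = {truck_at(t2,hub)}
  ∪ pre   = {truck_at(t2,hub)} ∪ {pkg_at(p2,portA), truck_at(t3,portA)}
          = {pkg_at(p2,portA), truck_at(t2,hub), truck_at(t3,portA)}

== RESULT ==
["pkg_at(p2,portA)", "truck_at(t2,hub)", "truck_at(t3,portA)"]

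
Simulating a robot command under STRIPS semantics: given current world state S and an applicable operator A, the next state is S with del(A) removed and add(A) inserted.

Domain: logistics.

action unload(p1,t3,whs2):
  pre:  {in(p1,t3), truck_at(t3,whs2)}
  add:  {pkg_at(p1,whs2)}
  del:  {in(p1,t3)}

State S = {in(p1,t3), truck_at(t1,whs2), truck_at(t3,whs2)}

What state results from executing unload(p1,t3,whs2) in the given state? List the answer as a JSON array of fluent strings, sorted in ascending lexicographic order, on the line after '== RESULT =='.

Compute (S \ del) ∪ add:
  pre ⊆ S: {in(p1,t3), truck_at(t3,whs2)} ⊆ S  — applicable
  S \ del = {truck_at(t1,whs2), truck_at(t3,whs2)}
  ∪ add   = {pkg_at(p1,whs2), truck_at(t1,whs2), truck_at(t3,whs2)}

== RESULT ==
["pkg_at(p1,whs2)", "truck_at(t1,whs2)", "truck_at(t3,whs2)"]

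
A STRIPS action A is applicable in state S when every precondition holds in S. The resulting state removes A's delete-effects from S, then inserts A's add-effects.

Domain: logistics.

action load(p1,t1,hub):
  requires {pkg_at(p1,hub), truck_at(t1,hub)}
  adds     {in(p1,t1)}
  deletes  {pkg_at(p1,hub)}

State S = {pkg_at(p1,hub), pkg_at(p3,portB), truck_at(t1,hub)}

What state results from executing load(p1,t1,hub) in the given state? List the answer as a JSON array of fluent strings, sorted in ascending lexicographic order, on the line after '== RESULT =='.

Compute (S \ del) ∪ add:
  pre ⊆ S: {pkg_at(p1,hub), truck_at(t1,hub)} ⊆ S  — applicable
  S \ del = {pkg_at(p3,portB), truck_at(t1,hub)}
  ∪ add   = {in(p1,t1), pkg_at(p3,portB), truck_at(t1,hub)}

== RESULT ==
["in(p1,t1)", "pkg_at(p3,portB)", "truck_at(t1,hub)"]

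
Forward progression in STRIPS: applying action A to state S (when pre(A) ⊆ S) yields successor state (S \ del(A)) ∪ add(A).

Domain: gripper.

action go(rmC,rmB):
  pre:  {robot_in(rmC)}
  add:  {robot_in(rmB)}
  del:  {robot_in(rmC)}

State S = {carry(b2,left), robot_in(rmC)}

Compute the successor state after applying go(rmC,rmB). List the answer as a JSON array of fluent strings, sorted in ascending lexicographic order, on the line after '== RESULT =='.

Compute (S \ del) ∪ add:
  pre ⊆ S: {robot_in(rmC)} ⊆ S  — applicable
  S \ del = {carry(b2,left)}
  ∪ add   = {carry(b2,left), robot_in(rmB)}

== RESULT ==
["carry(b2,left)", "robot_in(rmB)"]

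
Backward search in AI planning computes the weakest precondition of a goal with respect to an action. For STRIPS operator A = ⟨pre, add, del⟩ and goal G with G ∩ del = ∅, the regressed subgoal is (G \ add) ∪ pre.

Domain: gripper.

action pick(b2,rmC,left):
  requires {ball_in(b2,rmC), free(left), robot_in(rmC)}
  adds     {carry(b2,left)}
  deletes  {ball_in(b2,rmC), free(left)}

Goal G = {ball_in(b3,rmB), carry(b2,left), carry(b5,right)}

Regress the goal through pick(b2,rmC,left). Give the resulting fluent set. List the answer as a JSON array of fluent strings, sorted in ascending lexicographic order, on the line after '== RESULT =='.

Regress:
  G ∩ del = {}  (empty — regression defined)
  G \ add = {ball_in(b3,rmB), carry(b2,left), carry(b5,right)} \ {carry(b2,left)} = {ball_in(b3,rmB), carry(b5,right)}
  ∪ pre   = {ball_in(b3,rmB), carry(b5,right)} ∪ {ball_in(b2,rmC), free(left), robot_in(rmC)}
          = {ball_in(b2,rmC), ball_in(b3,rmB), carry(b5,right), free(left), robot_in(rmC)}

== RESULT ==
["ball_in(b2,rmC)", "ball_in(b3,rmB)", "carry(b5,right)", "free(left)", "robot_in(rmC)"]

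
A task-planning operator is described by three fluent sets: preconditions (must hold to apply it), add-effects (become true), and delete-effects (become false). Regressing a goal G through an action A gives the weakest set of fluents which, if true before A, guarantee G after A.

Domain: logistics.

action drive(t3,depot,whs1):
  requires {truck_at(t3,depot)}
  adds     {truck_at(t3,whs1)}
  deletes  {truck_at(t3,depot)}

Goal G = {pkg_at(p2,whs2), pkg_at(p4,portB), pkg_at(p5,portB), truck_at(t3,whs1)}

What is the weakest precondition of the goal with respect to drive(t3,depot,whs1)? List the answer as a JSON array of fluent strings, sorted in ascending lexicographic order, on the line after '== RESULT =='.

Regress:
  G ∩ del = {}  (empty — regression defined)
  G \ add = {pkg_at(p2,whs2), pkg_at(p4,portB), pkg_at(p5,portB), truck_at(t3,whs1)} \ {truck_at(t3,whs1)} = {pkg_at(p2,whs2), pkg_at(p4,portB), pkg_at(p5,portB)}
  ∪ pre   = {pkg_at(p2,whs2), pkg_at(p4,portB), pkg_at(p5,portB)} ∪ {truck_at(t3,depot)}
          = {pkg_at(p2,whs2), pkg_at(p4,portB), pkg_at(p5,portB), truck_at(t3,depot)}

== RESULT ==
["pkg_at(p2,whs2)", "pkg_at(p4,portB)", "pkg_at(p5,portB)", "truck_at(t3,depot)"]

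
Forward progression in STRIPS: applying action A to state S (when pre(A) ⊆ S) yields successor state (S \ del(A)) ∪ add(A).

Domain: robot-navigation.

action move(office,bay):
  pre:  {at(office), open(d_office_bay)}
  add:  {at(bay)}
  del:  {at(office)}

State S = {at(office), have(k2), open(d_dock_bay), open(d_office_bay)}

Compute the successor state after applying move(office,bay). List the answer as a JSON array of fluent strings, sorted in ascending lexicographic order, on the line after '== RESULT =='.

Progress:
  pre ⊆ S: {at(office), open(d_office_bay)} ⊆ S  — applicable
  S \ del = {have(k2), open(d_dock_bay), open(d_office_bay)}
  ∪ add   = {at(bay), have(k2), open(d_dock_bay), open(d_office_bay)}

== RESULT ==
["at(bay)", "have(k2)", "open(d_dock_bay)", "open(d_office_bay)"]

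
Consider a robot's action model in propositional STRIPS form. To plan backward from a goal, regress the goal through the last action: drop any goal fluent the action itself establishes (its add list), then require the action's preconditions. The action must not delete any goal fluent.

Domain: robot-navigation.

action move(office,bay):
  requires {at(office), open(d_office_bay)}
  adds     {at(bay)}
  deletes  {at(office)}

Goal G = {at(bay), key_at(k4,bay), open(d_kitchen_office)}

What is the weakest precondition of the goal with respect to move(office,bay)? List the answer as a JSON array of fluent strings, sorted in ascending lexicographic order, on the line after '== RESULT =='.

Compute (G \ add) ∪ pre:
  G ∩ del = {}  (empty — regression defined)
  G \ add = {at(bay), key_at(k4,bay), open(d_kitchen_office)} \ {at(bay)} = {key_at(k4,bay), open(d_kitchen_office)}
  ∪ pre   = {key_at(k4,bay), open(d_kitchen_office)} ∪ {at(office), open(d_office_bay)}
          = {at(office), key_at(k4,bay), open(d_kitchen_office), open(d_office_bay)}

== RESULT ==
["at(office)", "key_at(k4,bay)", "open(d_kitchen_office)", "open(d_office_bay)"]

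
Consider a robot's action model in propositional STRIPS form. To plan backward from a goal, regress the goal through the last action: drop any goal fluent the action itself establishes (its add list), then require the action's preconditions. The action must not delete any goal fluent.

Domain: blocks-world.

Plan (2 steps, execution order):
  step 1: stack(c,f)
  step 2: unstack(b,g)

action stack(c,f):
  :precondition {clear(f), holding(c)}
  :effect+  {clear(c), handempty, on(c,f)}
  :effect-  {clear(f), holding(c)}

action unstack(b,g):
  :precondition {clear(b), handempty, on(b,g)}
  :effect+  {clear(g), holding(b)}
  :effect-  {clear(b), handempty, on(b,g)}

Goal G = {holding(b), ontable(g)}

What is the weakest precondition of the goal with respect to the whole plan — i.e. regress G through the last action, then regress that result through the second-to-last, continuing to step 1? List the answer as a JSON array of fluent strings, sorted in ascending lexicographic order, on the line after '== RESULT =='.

Work backward from the goal:
  through step 2 (unstack(b,g)): drop {holding(b)}, keep {ontable(g)}, require {clear(b), handempty, on(b,g)}
    → {clear(b), handempty, on(b,g), ontable(g)}
  through step 1 (stack(c,f)): drop {handempty}, keep {clear(b), on(b,g), ontable(g)}, require {clear(f), holding(c)}
    → {clear(b), clear(f), holding(c), on(b,g), ontable(g)}

== RESULT ==
["clear(b)", "clear(f)", "holding(c)", "on(b,g)", "ontable(g)"]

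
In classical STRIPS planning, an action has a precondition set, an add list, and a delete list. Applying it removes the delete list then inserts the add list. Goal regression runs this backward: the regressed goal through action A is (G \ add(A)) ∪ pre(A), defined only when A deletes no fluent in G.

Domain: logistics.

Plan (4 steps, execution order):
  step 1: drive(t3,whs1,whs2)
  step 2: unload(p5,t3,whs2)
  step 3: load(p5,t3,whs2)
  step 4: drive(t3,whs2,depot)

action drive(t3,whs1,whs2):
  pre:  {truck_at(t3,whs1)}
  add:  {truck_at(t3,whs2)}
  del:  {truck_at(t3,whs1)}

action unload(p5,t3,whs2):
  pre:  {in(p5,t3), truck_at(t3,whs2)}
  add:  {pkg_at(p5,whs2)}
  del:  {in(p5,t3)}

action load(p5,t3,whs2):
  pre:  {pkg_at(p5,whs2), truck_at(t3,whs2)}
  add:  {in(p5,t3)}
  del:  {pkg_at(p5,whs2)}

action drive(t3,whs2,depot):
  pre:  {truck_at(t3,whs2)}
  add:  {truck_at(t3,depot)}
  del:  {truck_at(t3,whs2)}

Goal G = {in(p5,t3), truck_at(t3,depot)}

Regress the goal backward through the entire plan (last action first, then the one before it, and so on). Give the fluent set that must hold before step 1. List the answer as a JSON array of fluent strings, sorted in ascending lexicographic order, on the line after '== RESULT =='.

Regress step by step:
  through step 4 (drive(t3,whs2,depot)): drop {truck_at(t3,depot)}, keep {in(p5,t3)}, require {truck_at(t3,whs2)}
    → {in(p5,t3), truck_at(t3,whs2)}
  through step 3 (load(p5,t3,whs2)): drop {in(p5,t3)}, keep {truck_at(t3,whs2)}, require {pkg_at(p5,whs2), truck_at(t3,whs2)}
    → {pkg_at(p5,whs2), truck_at(t3,whs2)}
  through step 2 (unload(p5,t3,whs2)): drop {pkg_at(p5,whs2)}, keep {truck_at(t3,whs2)}, require {in(p5,t3), truck_at(t3,whs2)}
    → {in(p5,t3), truck_at(t3,whs2)}
  through step 1 (drive(t3,whs1,whs2)): drop {truck_at(t3,whs2)}, keep {in(p5,t3)}, require {truck_at(t3,whs1)}
    → {in(p5,t3), truck_at(t3,whs1)}

== RESULT ==
["in(p5,t3)", "truck_at(t3,whs1)"]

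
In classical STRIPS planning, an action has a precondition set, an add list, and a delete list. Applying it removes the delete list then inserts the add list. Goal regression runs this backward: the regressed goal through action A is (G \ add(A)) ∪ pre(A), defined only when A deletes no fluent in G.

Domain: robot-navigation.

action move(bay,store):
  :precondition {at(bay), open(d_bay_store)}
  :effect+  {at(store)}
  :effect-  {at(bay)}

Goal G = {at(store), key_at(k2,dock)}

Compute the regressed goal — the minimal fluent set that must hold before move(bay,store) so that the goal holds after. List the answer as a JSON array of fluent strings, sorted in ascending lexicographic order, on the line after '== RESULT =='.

Compute (G \ add) ∪ pre:
  G ∩ del = {}  (empty — regression defined)
  G \ add = {at(store), key_at(k2,dock)} \ {at(store)} = {key_at(k2,dock)}
  ∪ pre   = {key_at(k2,dock)} ∪ {at(bay), open(d_bay_store)}
          = {at(bay), key_at(k2,dock), open(d_bay_store)}

== RESULT ==
["at(bay)", "key_at(k2,dock)", "open(d_bay_store)"]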